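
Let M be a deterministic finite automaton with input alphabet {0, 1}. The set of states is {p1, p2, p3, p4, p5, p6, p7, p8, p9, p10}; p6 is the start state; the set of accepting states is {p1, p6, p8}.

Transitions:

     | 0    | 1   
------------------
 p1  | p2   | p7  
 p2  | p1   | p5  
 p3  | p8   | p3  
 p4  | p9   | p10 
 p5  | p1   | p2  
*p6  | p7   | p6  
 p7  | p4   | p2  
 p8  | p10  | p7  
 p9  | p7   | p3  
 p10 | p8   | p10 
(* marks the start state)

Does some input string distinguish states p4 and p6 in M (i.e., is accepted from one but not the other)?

Initial partition by acceptance: {p1,p6,p8} | {p2,p3,p4,p5,p7,p9,p10}.
Split {p1,p6,p8} by δ(·,1) → {p1,p8} and {p6}.
On input 0, block {p2,p3,p4,p5,p7,p9,p10} splits into {p2,p3,p5,p10} and {p4,p7,p9}.
No further refinement is possible. Final partition (4 blocks): {p1,p8} | {p2,p3,p5,p10} | {p6} | {p4,p7,p9}.
p4 and p6 end up in different blocks, so they are distinguishable. For instance, the string 'ε' is accepted from only p6.

Yes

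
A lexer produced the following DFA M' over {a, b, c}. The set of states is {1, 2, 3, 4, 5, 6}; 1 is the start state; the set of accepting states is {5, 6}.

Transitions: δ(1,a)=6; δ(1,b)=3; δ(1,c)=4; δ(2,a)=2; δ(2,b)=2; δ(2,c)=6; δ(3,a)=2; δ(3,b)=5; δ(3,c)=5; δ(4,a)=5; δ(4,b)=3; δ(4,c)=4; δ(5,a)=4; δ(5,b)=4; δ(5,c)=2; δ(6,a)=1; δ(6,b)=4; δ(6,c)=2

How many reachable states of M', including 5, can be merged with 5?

All states are reachable from the start state.
P0 = {5,6} | {1,2,3,4}.
Refine {1,2,3,4} on symbol a: members go to different blocks, giving {1,4} and {2,3}.
Refine {2,3} on symbol b: members go to different blocks, giving {2} and {3}.
No further refinement is possible. Final partition (4 blocks): {5,6} | {1,4} | {2} | {3}.
State 5 belongs to the block {5,6}, which has 2 states.

2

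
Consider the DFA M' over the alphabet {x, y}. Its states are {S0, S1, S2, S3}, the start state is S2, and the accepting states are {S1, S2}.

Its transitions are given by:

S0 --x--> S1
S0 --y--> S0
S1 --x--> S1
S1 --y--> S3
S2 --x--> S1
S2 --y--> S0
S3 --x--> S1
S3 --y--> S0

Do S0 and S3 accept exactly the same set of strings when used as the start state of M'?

Initial partition by acceptance: {S1,S2} | {S0,S3}.
Stable partition: {S1,S2} | {S0,S3} — 2 equivalence classes.
S0 and S3 lie in the same block of the stable partition, so they are equivalent — no string distinguishes them.

Yes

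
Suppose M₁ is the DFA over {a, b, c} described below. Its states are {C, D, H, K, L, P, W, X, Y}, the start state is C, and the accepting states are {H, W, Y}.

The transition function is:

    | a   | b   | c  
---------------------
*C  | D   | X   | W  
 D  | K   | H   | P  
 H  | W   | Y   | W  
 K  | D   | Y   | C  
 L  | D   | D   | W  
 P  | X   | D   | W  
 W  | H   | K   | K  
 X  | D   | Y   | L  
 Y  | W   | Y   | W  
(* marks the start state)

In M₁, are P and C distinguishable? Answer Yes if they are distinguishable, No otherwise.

All states are reachable from the start state.
P0 = {H,W,Y} | {C,D,K,L,P,X}.
Split {H,W,Y} by δ(·,b) → {H,Y} and {W}.
Refine {C,D,K,L,P,X} on symbol b: members go to different blocks, giving {C,L,P} and {D,K,X}.
The partition is now stable with 4 blocks: {H,Y} | {C,L,P} | {W} | {D,K,X}.
P and C lie in the same block of the stable partition, so they are equivalent — no string distinguishes them.

No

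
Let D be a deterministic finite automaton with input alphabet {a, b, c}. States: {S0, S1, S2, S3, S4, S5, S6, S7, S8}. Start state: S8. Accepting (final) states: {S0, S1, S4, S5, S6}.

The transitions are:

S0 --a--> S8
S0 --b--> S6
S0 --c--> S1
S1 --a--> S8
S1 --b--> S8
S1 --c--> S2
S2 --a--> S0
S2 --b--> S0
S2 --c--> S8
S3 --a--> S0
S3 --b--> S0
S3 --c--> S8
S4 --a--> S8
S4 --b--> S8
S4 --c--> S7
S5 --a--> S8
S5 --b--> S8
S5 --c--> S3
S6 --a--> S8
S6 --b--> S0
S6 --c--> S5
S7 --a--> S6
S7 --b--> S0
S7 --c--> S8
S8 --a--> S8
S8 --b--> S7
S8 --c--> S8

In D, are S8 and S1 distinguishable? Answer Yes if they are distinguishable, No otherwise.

States {S4} cannot be reached from the start state, so discard them.
Initial partition by acceptance: {S0,S1,S5,S6} | {S2,S3,S7,S8}.
Refine {S0,S1,S5,S6} on symbol b: members go to different blocks, giving {S0,S6} and {S1,S5}.
Refine {S2,S3,S7,S8} on symbol a: members go to different blocks, giving {S2,S3,S7} and {S8}.
The partition is now stable with 4 blocks: {S0,S6} | {S2,S3,S7} | {S1,S5} | {S8}.
S8 and S1 end up in different blocks, so they are distinguishable. For instance, the string 'ε' is accepted from only S1.

Yes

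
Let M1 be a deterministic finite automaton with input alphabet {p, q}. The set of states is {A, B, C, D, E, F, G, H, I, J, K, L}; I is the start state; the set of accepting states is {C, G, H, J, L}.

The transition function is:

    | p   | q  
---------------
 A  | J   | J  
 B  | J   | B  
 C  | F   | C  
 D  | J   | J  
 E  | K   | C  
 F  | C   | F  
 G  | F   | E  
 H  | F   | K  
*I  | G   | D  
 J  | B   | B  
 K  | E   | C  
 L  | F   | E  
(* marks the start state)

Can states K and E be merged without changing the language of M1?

Reachable states from the start: {B,C,D,E,F,G,I,J,K}. Unreachable: {A,H,L} — drop them.
Initial partition by acceptance: {C,G,J} | {B,D,E,F,I,K}.
Split {C,G,J} by δ(·,q) → {G,J} and {C}.
On input p, block {B,D,E,F,I,K} splits into {B,D,I} and {E,K} and {F}.
Refine {G,J} on symbol p: members go to different blocks, giving {G} and {J}.
Refine {B,D,I} on symbol p: members go to different blocks, giving {B,D} and {I}.
On input q, block {B,D} splits into {B} and {D}.
The partition is now stable with 8 blocks: {G} | {B} | {C} | {E,K} | {F} | {J} | {I} | {D}.
K and E lie in the same block of the stable partition, so they are equivalent — no string distinguishes them.

Yes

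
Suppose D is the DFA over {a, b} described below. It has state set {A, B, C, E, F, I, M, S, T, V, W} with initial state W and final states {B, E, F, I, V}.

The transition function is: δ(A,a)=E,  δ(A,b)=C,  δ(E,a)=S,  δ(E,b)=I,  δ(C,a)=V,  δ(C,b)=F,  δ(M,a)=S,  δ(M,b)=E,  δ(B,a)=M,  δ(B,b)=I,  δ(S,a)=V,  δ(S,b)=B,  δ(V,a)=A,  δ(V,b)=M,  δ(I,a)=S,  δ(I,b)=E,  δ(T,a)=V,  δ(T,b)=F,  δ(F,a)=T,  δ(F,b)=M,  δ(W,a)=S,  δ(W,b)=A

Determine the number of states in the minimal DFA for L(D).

9

Every state is reachable, so we keep all 11.
Start with accepting vs non-accepting: {B,E,F,I,V} | {A,C,M,S,T,W}.
Split {B,E,F,I,V} by δ(·,b) → {B,E,I} and {F,V}.
On input a, block {A,C,M,S,T,W} splits into {C,S,T} and {M,W} and {A}.
Refine {B,E,I} on symbol a: members go to different blocks, giving {E,I} and {B}.
Refine {C,S,T} on symbol b: members go to different blocks, giving {C,T} and {S}.
Refine {F,V} on symbol a: members go to different blocks, giving {V} and {F}.
Split {M,W} by δ(·,b) → {M} and {W}.
Stable partition: {E,I} | {C,T} | {V} | {M} | {A} | {B} | {S} | {F} | {W} — 9 equivalence classes.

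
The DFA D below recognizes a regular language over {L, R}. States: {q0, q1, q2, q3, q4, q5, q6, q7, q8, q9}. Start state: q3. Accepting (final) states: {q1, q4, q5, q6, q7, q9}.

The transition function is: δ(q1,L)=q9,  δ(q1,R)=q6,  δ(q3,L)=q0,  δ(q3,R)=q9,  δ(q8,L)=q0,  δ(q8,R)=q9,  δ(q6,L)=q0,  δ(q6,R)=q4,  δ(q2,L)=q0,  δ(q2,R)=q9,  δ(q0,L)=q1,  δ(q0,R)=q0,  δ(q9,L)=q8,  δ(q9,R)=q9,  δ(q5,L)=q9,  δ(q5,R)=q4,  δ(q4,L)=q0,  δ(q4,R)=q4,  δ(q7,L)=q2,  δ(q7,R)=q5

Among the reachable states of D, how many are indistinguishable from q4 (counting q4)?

States {q2,q5,q7} cannot be reached from the start state, so discard them.
Start with accepting vs non-accepting: {q1,q4,q6,q9} | {q0,q3,q8}.
On input L, block {q1,q4,q6,q9} splits into {q4,q6,q9} and {q1}.
On input L, block {q0,q3,q8} splits into {q3,q8} and {q0}.
Split {q4,q6,q9} by δ(·,L) → {q4,q6} and {q9}.
Stable partition: {q4,q6} | {q3,q8} | {q1} | {q0} | {q9} — 5 equivalence classes.
State q4 belongs to the block {q4,q6}, which has 2 states.

2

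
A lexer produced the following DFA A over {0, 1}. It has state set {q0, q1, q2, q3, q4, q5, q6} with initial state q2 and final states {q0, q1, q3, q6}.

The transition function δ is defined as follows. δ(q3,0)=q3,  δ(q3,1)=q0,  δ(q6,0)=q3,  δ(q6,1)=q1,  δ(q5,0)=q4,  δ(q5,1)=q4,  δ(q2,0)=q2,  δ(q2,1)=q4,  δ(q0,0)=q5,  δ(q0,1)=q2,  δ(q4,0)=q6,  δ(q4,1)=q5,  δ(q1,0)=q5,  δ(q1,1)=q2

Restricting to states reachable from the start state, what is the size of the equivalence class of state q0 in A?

All states are reachable from the start state.
P0 = {q0,q1,q3,q6} | {q2,q4,q5}.
Split {q0,q1,q3,q6} by δ(·,0) → {q0,q1} and {q3,q6}.
On input 0, block {q2,q4,q5} splits into {q2,q5} and {q4}.
Split {q2,q5} by δ(·,0) → {q2} and {q5}.
No further refinement is possible. Final partition (5 blocks): {q0,q1} | {q2} | {q3,q6} | {q4} | {q5}.
State q0 belongs to the block {q0,q1}, which has 2 states.

2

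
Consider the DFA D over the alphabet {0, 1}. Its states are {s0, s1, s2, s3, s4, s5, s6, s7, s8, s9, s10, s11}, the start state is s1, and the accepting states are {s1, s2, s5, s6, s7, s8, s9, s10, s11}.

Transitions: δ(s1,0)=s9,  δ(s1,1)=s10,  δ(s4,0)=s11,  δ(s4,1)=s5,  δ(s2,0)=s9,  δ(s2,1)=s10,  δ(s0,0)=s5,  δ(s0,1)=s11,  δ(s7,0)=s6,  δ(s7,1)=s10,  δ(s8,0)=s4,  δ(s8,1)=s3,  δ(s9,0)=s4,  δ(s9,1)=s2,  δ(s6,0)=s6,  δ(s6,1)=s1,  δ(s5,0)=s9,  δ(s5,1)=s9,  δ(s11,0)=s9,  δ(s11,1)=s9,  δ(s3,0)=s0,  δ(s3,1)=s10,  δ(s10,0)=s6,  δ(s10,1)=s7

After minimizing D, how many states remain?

States {s0,s3,s8} cannot be reached from the start state, so discard them.
Start with accepting vs non-accepting: {s1,s2,s5,s6,s7,s9,s10,s11} | {s4}.
Split {s1,s2,s5,s6,s7,s9,s10,s11} by δ(·,0) → {s1,s2,s5,s6,s7,s10,s11} and {s9}.
Split {s1,s2,s5,s6,s7,s10,s11} by δ(·,0) → {s1,s2,s5,s11} and {s6,s7,s10}.
Refine {s1,s2,s5,s11} on symbol 1: members go to different blocks, giving {s1,s2} and {s5,s11}.
Split {s6,s7,s10} by δ(·,1) → {s7,s10} and {s6}.
Stable partition: {s1,s2} | {s4} | {s9} | {s7,s10} | {s5,s11} | {s6} — 6 equivalence classes.

6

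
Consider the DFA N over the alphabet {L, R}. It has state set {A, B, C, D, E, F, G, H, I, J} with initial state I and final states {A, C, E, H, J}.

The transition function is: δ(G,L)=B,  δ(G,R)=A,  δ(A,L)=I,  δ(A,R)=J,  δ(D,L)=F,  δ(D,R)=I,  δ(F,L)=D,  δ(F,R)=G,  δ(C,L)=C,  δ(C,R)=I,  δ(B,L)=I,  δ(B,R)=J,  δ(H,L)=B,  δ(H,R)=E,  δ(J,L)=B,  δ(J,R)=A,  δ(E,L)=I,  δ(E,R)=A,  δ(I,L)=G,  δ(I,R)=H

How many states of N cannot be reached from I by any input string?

BFS from I reaches {A, B, E, G, H, I, J}; the 3 state(s) C, D, F are never visited.

3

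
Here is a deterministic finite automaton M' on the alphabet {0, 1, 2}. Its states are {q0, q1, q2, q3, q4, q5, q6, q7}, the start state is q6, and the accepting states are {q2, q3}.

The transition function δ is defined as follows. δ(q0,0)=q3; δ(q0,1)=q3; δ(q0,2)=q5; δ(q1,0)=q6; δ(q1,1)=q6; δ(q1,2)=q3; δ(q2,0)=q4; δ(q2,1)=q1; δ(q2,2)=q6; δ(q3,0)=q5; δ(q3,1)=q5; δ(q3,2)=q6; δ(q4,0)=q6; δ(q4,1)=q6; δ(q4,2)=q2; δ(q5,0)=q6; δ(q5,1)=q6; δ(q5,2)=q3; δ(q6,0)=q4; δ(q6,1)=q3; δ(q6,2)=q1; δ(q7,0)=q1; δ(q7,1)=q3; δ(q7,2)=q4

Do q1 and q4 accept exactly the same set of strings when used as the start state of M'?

Reachable states from the start: {q1,q2,q3,q4,q5,q6}. Unreachable: {q0,q7} — drop them.
Start with accepting vs non-accepting: {q2,q3} | {q1,q4,q5,q6}.
On input 1, block {q1,q4,q5,q6} splits into {q1,q4,q5} and {q6}.
No further refinement is possible. Final partition (3 blocks): {q2,q3} | {q1,q4,q5} | {q6}.
q1 and q4 lie in the same block of the stable partition, so they are equivalent — no string distinguishes them.

Yes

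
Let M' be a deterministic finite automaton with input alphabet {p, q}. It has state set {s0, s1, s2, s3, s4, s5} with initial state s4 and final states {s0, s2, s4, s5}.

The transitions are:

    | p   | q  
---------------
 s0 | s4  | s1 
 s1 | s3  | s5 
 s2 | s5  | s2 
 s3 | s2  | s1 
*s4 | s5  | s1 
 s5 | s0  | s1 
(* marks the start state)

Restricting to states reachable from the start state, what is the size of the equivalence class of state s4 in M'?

3

Every state is reachable, so we keep all 6.
Start with accepting vs non-accepting: {s0,s2,s4,s5} | {s1,s3}.
On input q, block {s0,s2,s4,s5} splits into {s0,s4,s5} and {s2}.
Split {s1,s3} by δ(·,p) → {s1} and {s3}.
No further refinement is possible. Final partition (4 blocks): {s0,s4,s5} | {s1} | {s2} | {s3}.
State s4 belongs to the block {s0,s4,s5}, which has 3 states.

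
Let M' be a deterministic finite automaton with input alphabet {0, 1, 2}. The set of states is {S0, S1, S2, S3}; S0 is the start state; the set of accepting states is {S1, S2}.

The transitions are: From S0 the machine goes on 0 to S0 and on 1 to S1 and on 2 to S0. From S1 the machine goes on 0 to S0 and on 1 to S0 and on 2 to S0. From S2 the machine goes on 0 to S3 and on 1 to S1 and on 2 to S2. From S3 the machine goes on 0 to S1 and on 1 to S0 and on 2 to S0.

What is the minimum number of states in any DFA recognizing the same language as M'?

States {S2,S3} cannot be reached from the start state, so discard them.
Start with accepting vs non-accepting: {S1} | {S0}.
Stable partition: {S1} | {S0} — 2 equivalence classes.

2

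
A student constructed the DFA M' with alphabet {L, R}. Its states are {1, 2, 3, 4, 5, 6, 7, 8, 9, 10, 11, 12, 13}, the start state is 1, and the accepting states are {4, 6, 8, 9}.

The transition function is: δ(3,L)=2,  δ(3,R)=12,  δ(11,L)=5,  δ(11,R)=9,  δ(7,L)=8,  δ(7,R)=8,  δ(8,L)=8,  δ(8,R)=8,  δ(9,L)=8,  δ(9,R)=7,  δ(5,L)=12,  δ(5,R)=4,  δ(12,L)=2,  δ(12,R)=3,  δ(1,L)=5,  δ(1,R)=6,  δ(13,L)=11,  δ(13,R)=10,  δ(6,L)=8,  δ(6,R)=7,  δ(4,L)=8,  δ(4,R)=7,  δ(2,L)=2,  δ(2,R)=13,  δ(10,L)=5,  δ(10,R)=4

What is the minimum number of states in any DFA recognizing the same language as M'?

Every state is reachable, so we keep all 13.
P0 = {4,6,8,9} | {1,2,3,5,7,10,11,12,13}.
Refine {4,6,8,9} on symbol R: members go to different blocks, giving {4,6,9} and {8}.
Split {1,2,3,5,7,10,11,12,13} by δ(·,L) → {1,2,3,5,10,11,12,13} and {7}.
On input R, block {1,2,3,5,10,11,12,13} splits into {1,5,10,11} and {2,3,12,13}.
Split {1,5,10,11} by δ(·,L) → {1,10,11} and {5}.
On input L, block {2,3,12,13} splits into {2,3,12} and {13}.
Refine {2,3,12} on symbol R: members go to different blocks, giving {3,12} and {2}.
No further refinement is possible. Final partition (8 blocks): {4,6,9} | {1,10,11} | {8} | {7} | {3,12} | {5} | {13} | {2}.

8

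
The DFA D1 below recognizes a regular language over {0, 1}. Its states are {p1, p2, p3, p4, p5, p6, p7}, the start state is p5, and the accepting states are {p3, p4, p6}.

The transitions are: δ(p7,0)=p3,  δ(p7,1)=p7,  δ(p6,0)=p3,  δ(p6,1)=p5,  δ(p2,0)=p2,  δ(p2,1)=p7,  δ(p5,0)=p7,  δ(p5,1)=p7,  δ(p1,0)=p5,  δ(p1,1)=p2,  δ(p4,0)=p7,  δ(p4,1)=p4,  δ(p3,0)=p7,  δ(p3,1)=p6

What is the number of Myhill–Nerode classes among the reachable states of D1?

4

First remove the unreachable states {p1,p2,p4}; 4 states remain.
Initial partition by acceptance: {p3,p6} | {p5,p7}.
Split {p3,p6} by δ(·,0) → {p3} and {p6}.
Split {p5,p7} by δ(·,0) → {p5} and {p7}.
No further refinement is possible. Final partition (4 blocks): {p3} | {p5} | {p6} | {p7}.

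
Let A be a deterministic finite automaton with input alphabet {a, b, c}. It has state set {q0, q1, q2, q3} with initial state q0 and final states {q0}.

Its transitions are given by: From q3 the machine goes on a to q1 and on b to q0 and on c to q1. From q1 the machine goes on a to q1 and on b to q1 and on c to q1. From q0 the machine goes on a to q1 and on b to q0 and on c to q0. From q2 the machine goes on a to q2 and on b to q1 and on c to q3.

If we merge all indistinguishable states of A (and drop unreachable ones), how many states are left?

2

States {q2,q3} cannot be reached from the start state, so discard them.
Start with accepting vs non-accepting: {q0} | {q1}.
The partition is now stable with 2 blocks: {q0} | {q1}.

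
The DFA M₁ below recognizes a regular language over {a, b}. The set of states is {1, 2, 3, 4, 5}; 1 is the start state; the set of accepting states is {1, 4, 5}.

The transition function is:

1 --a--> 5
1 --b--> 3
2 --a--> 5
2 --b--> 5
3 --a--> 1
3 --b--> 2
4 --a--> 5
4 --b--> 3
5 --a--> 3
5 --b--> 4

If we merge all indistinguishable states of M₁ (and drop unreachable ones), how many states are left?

4

All states are reachable from the start state.
Start with accepting vs non-accepting: {1,4,5} | {2,3}.
Refine {1,4,5} on symbol a: members go to different blocks, giving {1,4} and {5}.
Refine {2,3} on symbol a: members go to different blocks, giving {2} and {3}.
The partition is now stable with 4 blocks: {1,4} | {2} | {5} | {3}.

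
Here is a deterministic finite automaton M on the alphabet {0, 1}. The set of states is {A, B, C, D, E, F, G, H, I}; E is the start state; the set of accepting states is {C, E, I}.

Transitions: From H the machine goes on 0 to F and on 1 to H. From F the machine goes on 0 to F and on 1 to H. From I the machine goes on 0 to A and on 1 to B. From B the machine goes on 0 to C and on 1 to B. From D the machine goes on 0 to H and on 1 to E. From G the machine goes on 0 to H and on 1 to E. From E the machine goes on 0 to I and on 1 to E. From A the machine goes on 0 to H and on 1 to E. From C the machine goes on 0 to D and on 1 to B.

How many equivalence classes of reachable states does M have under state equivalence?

5

States {G} cannot be reached from the start state, so discard them.
Start with accepting vs non-accepting: {C,E,I} | {A,B,D,F,H}.
Refine {C,E,I} on symbol 0: members go to different blocks, giving {C,I} and {E}.
On input 0, block {A,B,D,F,H} splits into {A,D,F,H} and {B}.
Refine {A,D,F,H} on symbol 1: members go to different blocks, giving {A,D} and {F,H}.
The partition is now stable with 5 blocks: {C,I} | {A,D} | {E} | {B} | {F,H}.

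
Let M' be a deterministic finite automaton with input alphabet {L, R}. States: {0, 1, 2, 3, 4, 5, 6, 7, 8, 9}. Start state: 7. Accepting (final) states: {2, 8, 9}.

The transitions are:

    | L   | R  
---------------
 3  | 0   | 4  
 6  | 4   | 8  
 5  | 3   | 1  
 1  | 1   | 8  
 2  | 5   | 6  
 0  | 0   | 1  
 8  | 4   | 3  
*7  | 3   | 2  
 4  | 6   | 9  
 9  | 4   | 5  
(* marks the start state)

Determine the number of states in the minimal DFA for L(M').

5

P0 = {2,8,9} | {0,1,3,4,5,6,7}.
On input R, block {0,1,3,4,5,6,7} splits into {1,4,6,7} and {0,3,5}.
Split {2,8,9} by δ(·,L) → {8,9} and {2}.
On input L, block {1,4,6,7} splits into {1,4,6} and {7}.
Stable partition: {8,9} | {1,4,6} | {0,3,5} | {2} | {7} — 5 equivalence classes.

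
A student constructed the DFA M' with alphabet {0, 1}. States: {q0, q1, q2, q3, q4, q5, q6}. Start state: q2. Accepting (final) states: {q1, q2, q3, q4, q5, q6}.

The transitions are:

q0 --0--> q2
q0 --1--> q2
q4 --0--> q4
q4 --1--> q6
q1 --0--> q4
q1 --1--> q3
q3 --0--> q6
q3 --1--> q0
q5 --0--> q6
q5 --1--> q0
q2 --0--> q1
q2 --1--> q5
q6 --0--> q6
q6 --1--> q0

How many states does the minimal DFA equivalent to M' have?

3

Every state is reachable, so we keep all 7.
Start with accepting vs non-accepting: {q1,q2,q3,q4,q5,q6} | {q0}.
Refine {q1,q2,q3,q4,q5,q6} on symbol 1: members go to different blocks, giving {q1,q2,q4} and {q3,q5,q6}.
No further refinement is possible. Final partition (3 blocks): {q1,q2,q4} | {q0} | {q3,q5,q6}.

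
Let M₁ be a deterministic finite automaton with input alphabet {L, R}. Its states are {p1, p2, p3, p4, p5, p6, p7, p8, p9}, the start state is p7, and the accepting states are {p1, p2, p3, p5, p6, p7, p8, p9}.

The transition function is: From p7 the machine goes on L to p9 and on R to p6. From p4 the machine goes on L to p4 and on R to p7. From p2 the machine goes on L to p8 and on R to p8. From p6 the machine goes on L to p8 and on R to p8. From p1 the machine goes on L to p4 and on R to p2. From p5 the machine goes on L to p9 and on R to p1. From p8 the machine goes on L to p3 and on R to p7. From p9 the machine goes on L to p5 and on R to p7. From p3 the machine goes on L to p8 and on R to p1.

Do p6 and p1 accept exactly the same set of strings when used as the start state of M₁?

Every state is reachable, so we keep all 9.
P0 = {p1,p2,p3,p5,p6,p7,p8,p9} | {p4}.
On input L, block {p1,p2,p3,p5,p6,p7,p8,p9} splits into {p2,p3,p5,p6,p7,p8,p9} and {p1}.
Refine {p2,p3,p5,p6,p7,p8,p9} on symbol R: members go to different blocks, giving {p2,p6,p7,p8,p9} and {p3,p5}.
On input L, block {p2,p6,p7,p8,p9} splits into {p2,p6,p7} and {p8,p9}.
On input R, block {p2,p6,p7} splits into {p2,p6} and {p7}.
The partition is now stable with 6 blocks: {p2,p6} | {p4} | {p1} | {p3,p5} | {p8,p9} | {p7}.
p6 and p1 end up in different blocks, so they are distinguishable. For instance, the string 'L' is accepted from only p6.

No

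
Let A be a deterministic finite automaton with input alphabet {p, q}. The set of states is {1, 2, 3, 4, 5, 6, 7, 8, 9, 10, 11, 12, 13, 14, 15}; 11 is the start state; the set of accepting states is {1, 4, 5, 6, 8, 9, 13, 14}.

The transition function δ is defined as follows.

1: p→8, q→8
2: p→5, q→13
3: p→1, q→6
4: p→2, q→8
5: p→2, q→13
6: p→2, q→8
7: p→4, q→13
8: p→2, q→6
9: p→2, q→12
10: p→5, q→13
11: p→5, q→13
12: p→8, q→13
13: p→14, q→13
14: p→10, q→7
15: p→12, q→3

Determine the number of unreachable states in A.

BFS from 11 reaches {2, 4, 5, 6, 7, 8, 10, 11, 13, 14}; the 5 state(s) 1, 3, 9, 12, 15 are never visited.

5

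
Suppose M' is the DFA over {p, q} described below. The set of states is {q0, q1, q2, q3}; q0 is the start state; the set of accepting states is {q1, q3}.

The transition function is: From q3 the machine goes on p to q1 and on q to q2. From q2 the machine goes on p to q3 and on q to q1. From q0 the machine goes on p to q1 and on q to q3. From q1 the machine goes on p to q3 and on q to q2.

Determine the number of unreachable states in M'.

0

Every one of the 4 states is reachable from q0.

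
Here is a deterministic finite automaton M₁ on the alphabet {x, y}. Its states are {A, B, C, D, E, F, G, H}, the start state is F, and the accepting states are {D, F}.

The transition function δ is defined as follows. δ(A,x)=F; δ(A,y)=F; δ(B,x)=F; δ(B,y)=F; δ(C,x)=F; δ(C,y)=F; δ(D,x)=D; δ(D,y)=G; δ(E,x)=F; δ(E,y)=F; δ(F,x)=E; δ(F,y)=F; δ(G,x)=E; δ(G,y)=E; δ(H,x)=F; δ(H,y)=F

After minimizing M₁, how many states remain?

Reachable states from the start: {E,F}. Unreachable: {A,B,C,D,G,H} — drop them.
Initial partition by acceptance: {F} | {E}.
Stable partition: {F} | {E} — 2 equivalence classes.

2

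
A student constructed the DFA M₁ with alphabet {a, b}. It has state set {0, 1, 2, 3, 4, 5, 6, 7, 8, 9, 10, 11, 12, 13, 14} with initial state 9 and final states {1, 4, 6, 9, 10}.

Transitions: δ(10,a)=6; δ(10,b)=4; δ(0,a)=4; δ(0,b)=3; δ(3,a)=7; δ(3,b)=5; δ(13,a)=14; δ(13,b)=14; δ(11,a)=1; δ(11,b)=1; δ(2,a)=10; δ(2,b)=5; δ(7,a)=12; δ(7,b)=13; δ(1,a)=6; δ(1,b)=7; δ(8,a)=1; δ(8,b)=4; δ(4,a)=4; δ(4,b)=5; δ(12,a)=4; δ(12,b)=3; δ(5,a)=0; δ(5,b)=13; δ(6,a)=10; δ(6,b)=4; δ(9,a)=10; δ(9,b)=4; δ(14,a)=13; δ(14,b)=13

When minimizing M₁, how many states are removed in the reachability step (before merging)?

4

BFS from 9 reaches {0, 3, 4, 5, 6, 7, 9, 10, 12, 13, 14}; the 4 state(s) 1, 2, 8, 11 are never visited.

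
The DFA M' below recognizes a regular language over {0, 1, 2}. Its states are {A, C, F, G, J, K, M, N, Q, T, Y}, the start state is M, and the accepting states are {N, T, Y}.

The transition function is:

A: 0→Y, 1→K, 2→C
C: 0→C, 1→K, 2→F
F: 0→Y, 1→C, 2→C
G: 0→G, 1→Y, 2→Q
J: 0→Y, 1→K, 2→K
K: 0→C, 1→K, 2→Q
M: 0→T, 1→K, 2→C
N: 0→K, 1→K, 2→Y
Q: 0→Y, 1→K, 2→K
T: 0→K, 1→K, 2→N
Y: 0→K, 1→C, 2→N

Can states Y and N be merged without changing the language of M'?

First remove the unreachable states {A,G,J}; 8 states remain.
P0 = {N,T,Y} | {C,F,K,M,Q}.
Refine {C,F,K,M,Q} on symbol 0: members go to different blocks, giving {F,M,Q} and {C,K}.
No further refinement is possible. Final partition (3 blocks): {N,T,Y} | {F,M,Q} | {C,K}.
Y and N lie in the same block of the stable partition, so they are equivalent — no string distinguishes them.

Yes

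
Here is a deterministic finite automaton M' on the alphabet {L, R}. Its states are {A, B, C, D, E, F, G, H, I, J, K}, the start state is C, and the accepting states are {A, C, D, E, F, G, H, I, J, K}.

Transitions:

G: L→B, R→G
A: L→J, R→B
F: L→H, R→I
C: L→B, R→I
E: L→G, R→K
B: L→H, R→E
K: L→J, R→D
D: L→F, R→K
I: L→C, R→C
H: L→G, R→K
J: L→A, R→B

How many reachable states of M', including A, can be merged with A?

All states are reachable from the start state.
Initial partition by acceptance: {A,C,D,E,F,G,H,I,J,K} | {B}.
On input L, block {A,C,D,E,F,G,H,I,J,K} splits into {A,D,E,F,H,I,J,K} and {C,G}.
Refine {A,D,E,F,H,I,J,K} on symbol L: members go to different blocks, giving {A,D,F,J,K} and {E,H,I}.
On input L, block {A,D,F,J,K} splits into {A,D,J,K} and {F}.
Split {A,D,J,K} by δ(·,L) → {A,J,K} and {D}.
Split {A,J,K} by δ(·,R) → {A,J} and {K}.
On input R, block {C,G} splits into {C} and {G}.
Refine {E,H,I} on symbol L: members go to different blocks, giving {E,H} and {I}.
No further refinement is possible. Final partition (9 blocks): {A,J} | {B} | {C} | {E,H} | {F} | {D} | {K} | {G} | {I}.
State A belongs to the block {A,J}, which has 2 states.

2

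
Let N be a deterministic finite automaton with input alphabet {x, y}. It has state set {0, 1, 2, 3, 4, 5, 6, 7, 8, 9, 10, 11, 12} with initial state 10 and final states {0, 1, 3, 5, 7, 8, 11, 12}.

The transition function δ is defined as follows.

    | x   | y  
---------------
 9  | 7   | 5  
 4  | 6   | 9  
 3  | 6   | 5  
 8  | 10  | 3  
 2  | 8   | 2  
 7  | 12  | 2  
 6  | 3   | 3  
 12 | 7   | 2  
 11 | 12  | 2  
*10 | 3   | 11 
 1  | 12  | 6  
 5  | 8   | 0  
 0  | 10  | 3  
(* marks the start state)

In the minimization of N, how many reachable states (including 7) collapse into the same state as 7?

States {1,4,9} cannot be reached from the start state, so discard them.
Initial partition by acceptance: {0,3,5,7,8,11,12} | {2,6,10}.
Split {0,3,5,7,8,11,12} by δ(·,x) → {5,7,11,12} and {0,3,8}.
Refine {5,7,11,12} on symbol x: members go to different blocks, giving {7,11,12} and {5}.
Refine {2,6,10} on symbol y: members go to different blocks, giving {2} and {6} and {10}.
Refine {0,3,8} on symbol x: members go to different blocks, giving {0,8} and {3}.
No further refinement is possible. Final partition (7 blocks): {7,11,12} | {2} | {0,8} | {5} | {6} | {10} | {3}.
The equivalence class containing 7 is {7,11,12}, of size 3.

3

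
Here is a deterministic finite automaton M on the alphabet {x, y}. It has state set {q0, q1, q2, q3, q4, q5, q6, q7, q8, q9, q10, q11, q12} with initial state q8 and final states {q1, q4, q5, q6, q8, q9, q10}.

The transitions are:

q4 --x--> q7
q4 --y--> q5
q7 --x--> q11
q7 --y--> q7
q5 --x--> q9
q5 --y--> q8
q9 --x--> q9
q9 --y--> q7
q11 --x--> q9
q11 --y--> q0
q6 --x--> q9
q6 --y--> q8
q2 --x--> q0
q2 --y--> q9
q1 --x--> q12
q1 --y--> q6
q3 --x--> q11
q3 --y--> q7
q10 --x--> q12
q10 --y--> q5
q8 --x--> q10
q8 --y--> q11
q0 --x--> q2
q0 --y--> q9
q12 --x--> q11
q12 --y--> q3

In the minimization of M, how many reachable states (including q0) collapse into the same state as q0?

First remove the unreachable states {q1,q4,q6}; 10 states remain.
Initial partition by acceptance: {q5,q8,q9,q10} | {q0,q2,q3,q7,q11,q12}.
Split {q5,q8,q9,q10} by δ(·,x) → {q5,q8,q9} and {q10}.
On input x, block {q5,q8,q9} splits into {q5,q9} and {q8}.
Split {q5,q9} by δ(·,y) → {q5} and {q9}.
Split {q0,q2,q3,q7,q11,q12} by δ(·,x) → {q0,q2,q3,q7,q12} and {q11}.
Refine {q0,q2,q3,q7,q12} on symbol x: members go to different blocks, giving {q3,q7,q12} and {q0,q2}.
No further refinement is possible. Final partition (7 blocks): {q5} | {q3,q7,q12} | {q10} | {q8} | {q9} | {q11} | {q0,q2}.
The equivalence class containing q0 is {q0,q2}, of size 2.

2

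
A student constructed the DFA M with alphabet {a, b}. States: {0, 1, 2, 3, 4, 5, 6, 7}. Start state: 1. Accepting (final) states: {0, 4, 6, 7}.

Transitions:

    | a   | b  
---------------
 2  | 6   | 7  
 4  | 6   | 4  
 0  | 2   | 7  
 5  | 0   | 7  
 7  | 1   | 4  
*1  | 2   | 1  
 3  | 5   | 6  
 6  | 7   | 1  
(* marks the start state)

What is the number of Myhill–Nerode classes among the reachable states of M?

5

States {0,3,5} cannot be reached from the start state, so discard them.
Initial partition by acceptance: {4,6,7} | {1,2}.
Refine {4,6,7} on symbol a: members go to different blocks, giving {4,6} and {7}.
On input a, block {4,6} splits into {4} and {6}.
Refine {1,2} on symbol a: members go to different blocks, giving {1} and {2}.
No further refinement is possible. Final partition (5 blocks): {4} | {1} | {7} | {6} | {2}.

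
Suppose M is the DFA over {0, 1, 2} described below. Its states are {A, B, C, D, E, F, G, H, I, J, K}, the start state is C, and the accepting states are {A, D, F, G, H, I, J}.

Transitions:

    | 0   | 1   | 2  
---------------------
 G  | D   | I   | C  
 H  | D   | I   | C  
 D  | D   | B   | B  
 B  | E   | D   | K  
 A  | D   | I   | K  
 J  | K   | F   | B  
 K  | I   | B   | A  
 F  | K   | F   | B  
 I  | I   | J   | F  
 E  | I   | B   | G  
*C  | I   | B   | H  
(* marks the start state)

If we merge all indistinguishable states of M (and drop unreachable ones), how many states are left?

Every state is reachable, so we keep all 11.
Start with accepting vs non-accepting: {A,D,F,G,H,I,J} | {B,C,E,K}.
Split {A,D,F,G,H,I,J} by δ(·,0) → {A,D,G,H,I} and {F,J}.
Refine {A,D,G,H,I} on symbol 1: members go to different blocks, giving {A,G,H} and {D} and {I}.
On input 0, block {B,C,E,K} splits into {C,E,K} and {B}.
Stable partition: {A,G,H} | {C,E,K} | {F,J} | {D} | {I} | {B} — 6 equivalence classes.

6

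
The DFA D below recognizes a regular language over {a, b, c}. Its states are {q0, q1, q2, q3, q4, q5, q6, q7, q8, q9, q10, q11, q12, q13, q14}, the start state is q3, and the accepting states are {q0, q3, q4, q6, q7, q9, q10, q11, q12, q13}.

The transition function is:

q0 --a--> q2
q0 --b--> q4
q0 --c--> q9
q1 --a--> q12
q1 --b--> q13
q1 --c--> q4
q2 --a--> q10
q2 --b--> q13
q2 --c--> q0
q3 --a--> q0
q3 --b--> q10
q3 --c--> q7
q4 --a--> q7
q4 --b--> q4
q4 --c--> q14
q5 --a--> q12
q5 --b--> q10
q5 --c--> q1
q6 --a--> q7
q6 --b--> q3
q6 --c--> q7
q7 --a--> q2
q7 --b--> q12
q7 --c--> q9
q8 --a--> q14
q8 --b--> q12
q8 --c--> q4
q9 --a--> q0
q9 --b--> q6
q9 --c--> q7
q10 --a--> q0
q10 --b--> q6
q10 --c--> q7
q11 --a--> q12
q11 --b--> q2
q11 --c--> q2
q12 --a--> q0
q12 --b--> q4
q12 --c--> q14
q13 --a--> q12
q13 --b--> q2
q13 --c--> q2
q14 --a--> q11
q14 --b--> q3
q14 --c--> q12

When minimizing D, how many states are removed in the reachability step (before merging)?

BFS from q3 reaches {q0, q2, q3, q4, q6, q7, q9, q10, q11, q12, q13, q14}; the 3 state(s) q1, q5, q8 are never visited.

3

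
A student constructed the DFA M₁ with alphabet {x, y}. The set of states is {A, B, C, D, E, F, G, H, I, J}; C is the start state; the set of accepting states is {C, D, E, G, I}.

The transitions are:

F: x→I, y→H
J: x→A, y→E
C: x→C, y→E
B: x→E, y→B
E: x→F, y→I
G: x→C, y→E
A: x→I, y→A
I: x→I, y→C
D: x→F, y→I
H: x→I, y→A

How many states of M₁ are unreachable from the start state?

BFS from C reaches {A, C, E, F, H, I}; the 4 state(s) B, D, G, J are never visited.

4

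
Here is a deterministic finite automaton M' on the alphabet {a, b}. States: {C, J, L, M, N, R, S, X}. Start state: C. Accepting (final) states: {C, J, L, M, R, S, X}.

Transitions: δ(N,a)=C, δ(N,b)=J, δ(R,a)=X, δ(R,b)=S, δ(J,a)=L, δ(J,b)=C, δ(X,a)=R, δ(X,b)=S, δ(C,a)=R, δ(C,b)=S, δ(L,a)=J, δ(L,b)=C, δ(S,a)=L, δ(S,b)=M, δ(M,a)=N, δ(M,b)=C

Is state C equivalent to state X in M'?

Initial partition by acceptance: {C,J,L,M,R,S,X} | {N}.
Split {C,J,L,M,R,S,X} by δ(·,a) → {C,J,L,R,S,X} and {M}.
On input b, block {C,J,L,R,S,X} splits into {C,J,L,R,X} and {S}.
Split {C,J,L,R,X} by δ(·,b) → {C,R,X} and {J,L}.
Stable partition: {C,R,X} | {N} | {M} | {S} | {J,L} — 5 equivalence classes.
C and X lie in the same block of the stable partition, so they are equivalent — no string distinguishes them.

Yes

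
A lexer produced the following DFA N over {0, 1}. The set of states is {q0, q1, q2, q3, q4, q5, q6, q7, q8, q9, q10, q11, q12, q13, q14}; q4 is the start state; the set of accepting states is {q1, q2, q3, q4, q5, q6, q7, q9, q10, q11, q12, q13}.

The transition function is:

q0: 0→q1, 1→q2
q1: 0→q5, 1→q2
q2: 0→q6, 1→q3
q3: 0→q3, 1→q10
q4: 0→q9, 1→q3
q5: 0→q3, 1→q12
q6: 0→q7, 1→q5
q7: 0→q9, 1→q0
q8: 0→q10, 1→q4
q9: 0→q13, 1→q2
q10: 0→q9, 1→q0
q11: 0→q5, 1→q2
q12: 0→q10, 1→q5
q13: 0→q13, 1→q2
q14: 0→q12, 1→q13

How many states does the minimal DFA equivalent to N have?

9

States {q8,q11,q14} cannot be reached from the start state, so discard them.
P0 = {q1,q2,q3,q4,q5,q6,q7,q9,q10,q12,q13} | {q0}.
Refine {q1,q2,q3,q4,q5,q6,q7,q9,q10,q12,q13} on symbol 1: members go to different blocks, giving {q1,q2,q3,q4,q5,q6,q9,q12,q13} and {q7,q10}.
Refine {q1,q2,q3,q4,q5,q6,q9,q12,q13} on symbol 0: members go to different blocks, giving {q1,q2,q3,q4,q5,q9,q13} and {q6,q12}.
On input 0, block {q1,q2,q3,q4,q5,q9,q13} splits into {q1,q3,q4,q5,q9,q13} and {q2}.
Refine {q1,q3,q4,q5,q9,q13} on symbol 1: members go to different blocks, giving {q1,q9,q13} and {q3} and {q4} and {q5}.
On input 0, block {q1,q9,q13} splits into {q9,q13} and {q1}.
No further refinement is possible. Final partition (9 blocks): {q9,q13} | {q0} | {q7,q10} | {q6,q12} | {q2} | {q3} | {q4} | {q5} | {q1}.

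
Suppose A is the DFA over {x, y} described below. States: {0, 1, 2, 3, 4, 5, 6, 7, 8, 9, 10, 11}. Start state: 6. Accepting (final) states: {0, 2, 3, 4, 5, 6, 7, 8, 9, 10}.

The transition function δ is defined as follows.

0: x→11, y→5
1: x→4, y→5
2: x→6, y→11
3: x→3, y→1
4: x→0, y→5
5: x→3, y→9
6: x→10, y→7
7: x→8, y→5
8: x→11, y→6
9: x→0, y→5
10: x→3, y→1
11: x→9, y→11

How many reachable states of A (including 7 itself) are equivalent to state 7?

3

Reachable states from the start: {0,1,3,4,5,6,7,8,9,10,11}. Unreachable: {2} — drop them.
Start with accepting vs non-accepting: {0,3,4,5,6,7,8,9,10} | {1,11}.
Refine {0,3,4,5,6,7,8,9,10} on symbol x: members go to different blocks, giving {3,4,5,6,7,9,10} and {0,8}.
On input x, block {3,4,5,6,7,9,10} splits into {3,5,6,10} and {4,7,9}.
Split {3,5,6,10} by δ(·,y) → {3,10} and {5,6}.
Split {1,11} by δ(·,y) → {1} and {11}.
The partition is now stable with 6 blocks: {3,10} | {1} | {0,8} | {4,7,9} | {5,6} | {11}.
The equivalence class containing 7 is {4,7,9}, of size 3.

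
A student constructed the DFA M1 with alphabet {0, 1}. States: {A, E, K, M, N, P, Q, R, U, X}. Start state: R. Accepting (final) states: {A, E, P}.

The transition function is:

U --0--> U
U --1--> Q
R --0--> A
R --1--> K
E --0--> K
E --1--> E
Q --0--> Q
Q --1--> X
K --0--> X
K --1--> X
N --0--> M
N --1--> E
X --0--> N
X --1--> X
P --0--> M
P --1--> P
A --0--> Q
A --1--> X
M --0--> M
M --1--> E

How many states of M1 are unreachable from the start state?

2

Starting at R and following transitions, the reachable set is {A, E, K, M, N, Q, R, X}. That leaves P, U unreachable — 2 in total.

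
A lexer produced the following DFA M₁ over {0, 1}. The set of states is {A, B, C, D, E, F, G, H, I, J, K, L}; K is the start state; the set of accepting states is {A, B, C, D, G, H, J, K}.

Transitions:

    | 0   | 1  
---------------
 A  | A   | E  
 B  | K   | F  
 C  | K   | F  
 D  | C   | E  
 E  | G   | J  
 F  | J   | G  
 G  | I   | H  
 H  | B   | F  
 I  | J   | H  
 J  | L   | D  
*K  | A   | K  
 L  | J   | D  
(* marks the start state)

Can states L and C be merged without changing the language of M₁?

No

Every state is reachable, so we keep all 12.
Initial partition by acceptance: {A,B,C,D,G,H,J,K} | {E,F,I,L}.
Split {A,B,C,D,G,H,J,K} by δ(·,0) → {A,B,C,D,H,K} and {G,J}.
Refine {A,B,C,D,H,K} on symbol 1: members go to different blocks, giving {A,B,C,D,H} and {K}.
On input 0, block {A,B,C,D,H} splits into {A,D,H} and {B,C}.
Split {A,D,H} by δ(·,0) → {D,H} and {A}.
Refine {E,F,I,L} on symbol 1: members go to different blocks, giving {E,F} and {I,L}.
The partition is now stable with 7 blocks: {D,H} | {E,F} | {G,J} | {K} | {B,C} | {A} | {I,L}.
L and C end up in different blocks, so they are distinguishable. For instance, the string 'ε' is accepted from only C.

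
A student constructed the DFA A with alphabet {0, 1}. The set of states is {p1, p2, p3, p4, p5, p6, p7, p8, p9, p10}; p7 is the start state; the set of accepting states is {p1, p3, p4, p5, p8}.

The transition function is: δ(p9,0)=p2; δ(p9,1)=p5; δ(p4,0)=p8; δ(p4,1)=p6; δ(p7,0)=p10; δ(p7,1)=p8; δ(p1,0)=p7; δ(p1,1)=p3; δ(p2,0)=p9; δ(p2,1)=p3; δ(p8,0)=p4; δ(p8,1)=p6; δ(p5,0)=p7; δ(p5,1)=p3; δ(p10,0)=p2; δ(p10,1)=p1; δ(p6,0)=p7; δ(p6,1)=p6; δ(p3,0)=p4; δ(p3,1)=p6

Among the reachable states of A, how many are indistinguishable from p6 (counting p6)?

1

Every state is reachable, so we keep all 10.
Start with accepting vs non-accepting: {p1,p3,p4,p5,p8} | {p2,p6,p7,p9,p10}.
Split {p1,p3,p4,p5,p8} by δ(·,0) → {p3,p4,p8} and {p1,p5}.
On input 1, block {p2,p6,p7,p9,p10} splits into {p2,p7} and {p9,p10} and {p6}.
The partition is now stable with 5 blocks: {p3,p4,p8} | {p2,p7} | {p1,p5} | {p9,p10} | {p6}.
State p6 belongs to the block {p6}, which has 1 states.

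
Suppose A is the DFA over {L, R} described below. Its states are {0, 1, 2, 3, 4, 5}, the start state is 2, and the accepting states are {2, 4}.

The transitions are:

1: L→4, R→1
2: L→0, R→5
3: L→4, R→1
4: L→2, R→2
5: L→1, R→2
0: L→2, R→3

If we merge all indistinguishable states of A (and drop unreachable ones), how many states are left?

5

Every state is reachable, so we keep all 6.
Initial partition by acceptance: {2,4} | {0,1,3,5}.
Refine {2,4} on symbol L: members go to different blocks, giving {2} and {4}.
Refine {0,1,3,5} on symbol L: members go to different blocks, giving {1,3} and {0} and {5}.
Stable partition: {2} | {1,3} | {4} | {0} | {5} — 5 equivalence classes.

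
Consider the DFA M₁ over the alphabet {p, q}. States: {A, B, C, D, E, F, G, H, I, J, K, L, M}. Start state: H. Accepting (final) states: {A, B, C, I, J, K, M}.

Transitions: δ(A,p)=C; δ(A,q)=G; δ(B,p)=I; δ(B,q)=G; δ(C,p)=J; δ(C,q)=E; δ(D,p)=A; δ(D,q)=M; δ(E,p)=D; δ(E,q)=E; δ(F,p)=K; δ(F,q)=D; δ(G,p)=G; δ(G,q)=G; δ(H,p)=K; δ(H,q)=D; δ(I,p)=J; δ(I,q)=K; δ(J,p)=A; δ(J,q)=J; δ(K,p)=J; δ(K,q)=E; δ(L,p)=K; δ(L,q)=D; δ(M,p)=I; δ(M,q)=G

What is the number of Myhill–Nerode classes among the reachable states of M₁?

First remove the unreachable states {B,F,L}; 10 states remain.
Initial partition by acceptance: {A,C,I,J,K,M} | {D,E,G,H}.
Refine {A,C,I,J,K,M} on symbol q: members go to different blocks, giving {A,C,K,M} and {I,J}.
Refine {A,C,K,M} on symbol p: members go to different blocks, giving {C,K,M} and {A}.
On input p, block {D,E,G,H} splits into {E,G} and {D} and {H}.
Split {E,G} by δ(·,p) → {E} and {G}.
Split {C,K,M} by δ(·,q) → {C,K} and {M}.
Split {I,J} by δ(·,p) → {I} and {J}.
The partition is now stable with 9 blocks: {C,K} | {E} | {I} | {A} | {D} | {H} | {G} | {M} | {J}.

9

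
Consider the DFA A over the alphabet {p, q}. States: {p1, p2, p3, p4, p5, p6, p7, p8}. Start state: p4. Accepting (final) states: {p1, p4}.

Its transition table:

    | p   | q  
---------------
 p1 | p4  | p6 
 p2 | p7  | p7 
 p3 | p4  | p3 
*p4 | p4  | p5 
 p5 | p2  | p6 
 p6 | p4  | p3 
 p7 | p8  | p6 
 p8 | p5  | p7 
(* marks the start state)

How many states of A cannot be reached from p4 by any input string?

1

Starting at p4 and following transitions, the reachable set is {p2, p3, p4, p5, p6, p7, p8}. That leaves p1 unreachable — 1 in total.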